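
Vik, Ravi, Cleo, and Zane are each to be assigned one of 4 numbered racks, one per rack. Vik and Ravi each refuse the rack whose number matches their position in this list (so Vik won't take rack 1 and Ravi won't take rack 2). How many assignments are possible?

14

Let Aᵢ (for i ∈ {1, 2}) be the placements that put person i in their forbidden rack. Any j of these fix j positions, leaving (4−j)! ways to fill the rest, and there are C(2,j) ways to pick which j.
By inclusion–exclusion, the number of valid placements is Σ_{j=0}^{2} (−1)^j C(2,j)·(4−j)!.
Computing: 24 − 12 + 2 = 14.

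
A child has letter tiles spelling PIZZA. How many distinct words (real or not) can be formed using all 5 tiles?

60

Letter multiplicities in PIZZA: A×1, I×1, P×1, Z×2.
Dividing 5! = 120 by 2! = 2 for the repeated letters gives 60.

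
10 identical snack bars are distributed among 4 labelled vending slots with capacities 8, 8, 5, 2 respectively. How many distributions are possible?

127

Ignoring the caps, the number of non-negative solutions to x_1+…+x_4 = 10 is C(13,3) = 286.
Subtract solutions that violate a single cap (substitute x_i' = x_i − (cap_i+1)): x_1 ≥ 9 gives C(4,3) = 4; x_2 ≥ 9 gives C(4,3) = 4; x_3 ≥ 6 gives C(7,3) = 35; x_4 ≥ 3 gives C(10,3) = 120. Together 163.
Add back pairs where two caps are both exceeded: 0 + 0 + 0 + 0 + 0 + 4 = 4.
By inclusion–exclusion the count is 286 − 163 + 4 = 127.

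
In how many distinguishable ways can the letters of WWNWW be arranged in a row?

Letter multiplicities in WWNWW: N×1, W×4.
So there are 5! / (4!) = 5 distinguishable arrangements.

5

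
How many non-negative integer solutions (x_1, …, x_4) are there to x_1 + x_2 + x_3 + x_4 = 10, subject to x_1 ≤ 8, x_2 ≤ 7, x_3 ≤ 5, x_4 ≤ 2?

Ignoring the caps, the number of non-negative solutions to x_1+…+x_4 = 10 is C(13,3) = 286.
Subtract solutions that violate a single cap (substitute x_i' = x_i − (cap_i+1)): x_1 ≥ 9 gives C(4,3) = 4; x_2 ≥ 8 gives C(5,3) = 10; x_3 ≥ 6 gives C(7,3) = 35; x_4 ≥ 3 gives C(10,3) = 120. Together 169.
Add back pairs where two caps are both exceeded: 0 + 0 + 0 + 0 + 0 + 4 = 4.
By inclusion–exclusion the count is 286 − 169 + 4 = 121.

121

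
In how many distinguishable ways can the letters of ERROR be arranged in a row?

The 5 letters of ERROR have repeats: R appearing 3 times.
Dividing 5! = 120 by 3! = 6 for the repeated letters gives 20.

20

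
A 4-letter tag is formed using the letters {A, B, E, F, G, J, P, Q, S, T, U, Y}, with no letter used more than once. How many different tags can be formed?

11880

This is a permutation of 4 out of 12: P(12,4) = 12!/8!.
That product is 12 × 11 × 10 × 9 = 11880.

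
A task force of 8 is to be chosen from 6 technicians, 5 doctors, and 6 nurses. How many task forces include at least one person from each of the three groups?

23485

Total 8-person selections from all 17: C(17,8) = 24310.
Selections missing a whole group: no technicians → C(11,8) = 165; no doctors → C(12,8) = 495; no nurses → C(11,8) = 165.
Add back selections omitting two groups (i.e. drawn from a single group): C(6,8) + C(5,8) + C(6,8) = 0.
By inclusion–exclusion: 24310 − 825 + 0 = 23485.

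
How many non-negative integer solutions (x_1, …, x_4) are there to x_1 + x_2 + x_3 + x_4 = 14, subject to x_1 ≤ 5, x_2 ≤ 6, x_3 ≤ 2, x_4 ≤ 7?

63

Without the upper bounds there are C(17,3) = 680 ways to split 14 among 4 variables.
Subtract solutions that violate a single cap (substitute x_i' = x_i − (cap_i+1)): x_1 ≥ 6 gives C(11,3) = 165; x_2 ≥ 7 gives C(10,3) = 120; x_3 ≥ 3 gives C(14,3) = 364; x_4 ≥ 8 gives C(9,3) = 84. Together 733.
Add back pairs where two caps are both exceeded: 4 + 56 + 1 + 35 + 0 + 20 = 116.
By inclusion–exclusion the count is 680 − 733 + 116 = 63.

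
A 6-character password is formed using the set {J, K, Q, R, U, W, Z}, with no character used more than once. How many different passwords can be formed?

With no repetition, fill the 6 characters in order: 7 choices, then 6, down to 2.
That product is 7 × 6 × 5 × 4 × 3 × 2 = 5040.

5040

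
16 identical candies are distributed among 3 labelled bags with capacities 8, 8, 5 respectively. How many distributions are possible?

21

Ignoring the caps, the number of non-negative solutions to x_1+…+x_3 = 16 is C(18,2) = 153.
Subtract solutions that violate a single cap (substitute x_i' = x_i − (cap_i+1)): x_1 ≥ 9 gives C(9,2) = 36; x_2 ≥ 9 gives C(9,2) = 36; x_3 ≥ 6 gives C(12,2) = 66. Together 138.
Add back pairs where two caps are both exceeded: 0 + 3 + 3 = 6.
By inclusion–exclusion the count is 153 − 138 + 6 = 21.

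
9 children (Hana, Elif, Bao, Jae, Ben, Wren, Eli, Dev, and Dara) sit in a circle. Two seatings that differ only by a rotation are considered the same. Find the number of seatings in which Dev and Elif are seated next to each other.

10080

Treat {Dev, Elif} as one unit (2 internal orders) and seat the resulting 8 units around the table: (7)! circular arrangements.
So 2 × (7)! = 2 × 5040 = 10080.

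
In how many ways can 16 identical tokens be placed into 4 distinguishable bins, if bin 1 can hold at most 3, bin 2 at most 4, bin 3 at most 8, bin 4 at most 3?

Without the upper bounds there are C(19,3) = 969 ways to split 16 among 4 bins.
Subtract solutions that violate a single cap (substitute x_i' = x_i − (cap_i+1)): x_1 ≥ 4 gives C(15,3) = 455; x_2 ≥ 5 gives C(14,3) = 364; x_3 ≥ 9 gives C(10,3) = 120; x_4 ≥ 4 gives C(15,3) = 455. Together 1394.
Add back pairs where two caps are both exceeded: 120 + 20 + 165 + 10 + 120 + 20 = 455.
Subtract triples: 0 + 20 + 0 + 0 = 20.
By inclusion–exclusion the count is 969 − 1394 + 455 − 20 = 10.

10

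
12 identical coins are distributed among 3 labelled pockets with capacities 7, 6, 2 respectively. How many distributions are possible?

Without the upper bounds there are C(14,2) = 91 ways to split 12 among 3 pockets.
Subtract solutions that violate a single cap (substitute x_i' = x_i − (cap_i+1)): x_1 ≥ 8 gives C(6,2) = 15; x_2 ≥ 7 gives C(7,2) = 21; x_3 ≥ 3 gives C(11,2) = 55. Together 91.
Add back pairs where two caps are both exceeded: 0 + 3 + 6 = 9.
By inclusion–exclusion the count is 91 − 91 + 9 = 9.

9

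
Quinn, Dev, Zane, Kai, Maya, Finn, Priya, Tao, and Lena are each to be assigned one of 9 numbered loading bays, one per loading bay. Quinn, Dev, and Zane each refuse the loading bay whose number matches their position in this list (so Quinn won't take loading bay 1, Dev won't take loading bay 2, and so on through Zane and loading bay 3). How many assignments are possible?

256320

Let Aᵢ (for i ∈ {1, 2, 3}) be the placements that put person i in their forbidden loading bay. Any j of these fix j positions, leaving (9−j)! ways to fill the rest, and there are C(3,j) ways to pick which j.
By inclusion–exclusion, the number of valid placements is Σ_{j=0}^{3} (−1)^j C(3,j)·(9−j)!.
Computing: 362880 − 120960 + 15120 − 720 = 256320.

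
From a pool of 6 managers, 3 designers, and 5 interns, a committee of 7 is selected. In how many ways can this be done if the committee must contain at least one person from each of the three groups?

3058

Unrestricted: C(14,7) = 3432 ways to pick any 7 of the 14.
Subtract selections that omit an entire group: no managers → C(8,7) = 8; no designers → C(11,7) = 330; no interns → C(9,7) = 36.
Add back selections omitting two groups (i.e. drawn from a single group): C(6,7) + C(3,7) + C(5,7) = 0.
By inclusion–exclusion: 3432 − 374 + 0 = 3058.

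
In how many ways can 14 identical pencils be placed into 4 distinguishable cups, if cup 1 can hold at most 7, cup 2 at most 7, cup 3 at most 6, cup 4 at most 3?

146

Ignoring the caps, the number of non-negative solutions to x_1+…+x_4 = 14 is C(17,3) = 680.
Subtract solutions that violate a single cap (substitute x_i' = x_i − (cap_i+1)): x_1 ≥ 8 gives C(9,3) = 84; x_2 ≥ 8 gives C(9,3) = 84; x_3 ≥ 7 gives C(10,3) = 120; x_4 ≥ 4 gives C(13,3) = 286. Together 574.
Add back pairs where two caps are both exceeded: 0 + 0 + 10 + 0 + 10 + 20 = 40.
By inclusion–exclusion the count is 680 − 574 + 40 = 146.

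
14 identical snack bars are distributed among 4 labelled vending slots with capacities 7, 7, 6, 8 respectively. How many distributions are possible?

By stars and bars, unrestricted non-negative solutions to x_1+…+x_4 = 14 number C(14+3,3) = 680.
Subtract solutions that violate a single cap (substitute x_i' = x_i − (cap_i+1)): x_1 ≥ 8 gives C(9,3) = 84; x_2 ≥ 8 gives C(9,3) = 84; x_3 ≥ 7 gives C(10,3) = 120; x_4 ≥ 9 gives C(8,3) = 56. Together 344.
No two caps can be exceeded simultaneously, so the pair terms are all 0.
By inclusion–exclusion the count is 680 − 344 + 0 = 336.

336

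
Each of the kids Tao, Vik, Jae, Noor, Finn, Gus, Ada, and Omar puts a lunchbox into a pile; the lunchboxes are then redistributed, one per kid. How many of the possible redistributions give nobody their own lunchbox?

Let Aᵢ be the assignments in which kid i gets their own lunchbox. We want the size of the complement of A₁∪…∪A_8.
By inclusion–exclusion this is Σ_{j=0}^{8} (−1)^j C(8,j)·(8−j)!.
Computing: 40320 − 40320 + 20160 − 6720 + 1680 − 336 + 56 − 8 + 1 = 14833.

14833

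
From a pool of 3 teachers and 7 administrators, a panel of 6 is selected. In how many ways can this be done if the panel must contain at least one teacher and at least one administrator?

203

Total 6-person selections from all 10: C(10,6) = 210.
Selections missing a whole group: no teachers → C(7,6) = 7; no administrators → C(3,6) = 0.
Both groups omitted at once is impossible, so 210 − 7 = 203.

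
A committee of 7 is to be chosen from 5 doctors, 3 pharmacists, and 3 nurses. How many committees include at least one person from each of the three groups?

314

With no constraint there are C(11,7) = 330 possible selections.
Selections missing a whole group: no doctors → C(6,7) = 0; no pharmacists → C(8,7) = 8; no nurses → C(8,7) = 8.
Add back selections omitting two groups (i.e. drawn from a single group): C(5,7) + C(3,7) + C(3,7) = 0.
By inclusion–exclusion: 330 − 16 + 0 = 314.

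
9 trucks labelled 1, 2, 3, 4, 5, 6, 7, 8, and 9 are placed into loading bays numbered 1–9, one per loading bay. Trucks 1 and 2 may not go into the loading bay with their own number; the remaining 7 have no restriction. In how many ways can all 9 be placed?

287280

Let Aᵢ (for i ∈ {1, 2}) be the placements that put truck i in its forbidden loading bay. Any j of these fix j positions, leaving (9−j)! ways to fill the rest, and there are C(2,j) ways to pick which j.
By inclusion–exclusion, the number of valid placements is Σ_{j=0}^{2} (−1)^j C(2,j)·(9−j)!.
Computing: 362880 − 80640 + 5040 = 287280.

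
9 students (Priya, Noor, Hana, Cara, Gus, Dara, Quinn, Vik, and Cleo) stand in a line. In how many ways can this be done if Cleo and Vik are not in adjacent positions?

There are 9! = 362880 arrangements in all. If Cleo and Vik are adjacent, merging them into one block gives 2·(8)! = 80640 arrangements.
Complementary counting: 362880 − 80640 = 282240.

282240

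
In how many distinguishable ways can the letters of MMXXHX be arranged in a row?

The 6 letters of MMXXHX have repeats: M appearing twice and X appearing 3 times.
So there are 6! / (3!·2!) = 60 distinguishable arrangements.

60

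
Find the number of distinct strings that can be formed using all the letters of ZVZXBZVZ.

ZVZXBZVZ has 8 letters with V appearing twice and Z appearing 4 times.
Dividing 8! = 40320 by 4!·2! = 48 for the repeated letters gives 840.

840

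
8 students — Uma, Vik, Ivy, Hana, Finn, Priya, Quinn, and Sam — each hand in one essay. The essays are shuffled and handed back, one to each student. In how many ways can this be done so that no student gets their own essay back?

This is the derangement count D_8: permutations of 8 items with no fixed point.
By inclusion–exclusion this is Σ_{j=0}^{8} (−1)^j C(8,j)·(8−j)!.
Computing: 40320 − 40320 + 20160 − 6720 + 1680 − 336 + 56 − 8 + 1 = 14833.

14833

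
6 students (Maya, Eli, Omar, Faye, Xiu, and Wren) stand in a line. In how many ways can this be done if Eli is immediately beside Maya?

240

Glue Eli and Maya into one block (2 internal orders), leaving 5 units to arrange in a row.
That gives 2 × 5! = 2 × 120 = 240.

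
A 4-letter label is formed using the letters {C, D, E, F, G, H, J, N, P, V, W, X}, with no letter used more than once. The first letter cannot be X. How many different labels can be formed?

The first letter has 12−1 = 11 choices (anything except X).
The remaining 3 letters are filled from the other 11 symbols without repetition: 11 × 10 × 9 = 990.
Total: 11 × 990 = 10890.

10890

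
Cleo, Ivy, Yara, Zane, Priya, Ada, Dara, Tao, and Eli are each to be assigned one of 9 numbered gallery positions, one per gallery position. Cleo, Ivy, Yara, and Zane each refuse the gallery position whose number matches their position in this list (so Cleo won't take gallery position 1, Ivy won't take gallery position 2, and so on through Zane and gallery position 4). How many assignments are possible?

229080

Let Aᵢ (for 1 ≤ i ≤ 4) be the placements that put person i in their forbidden gallery position. Any j of these fix j positions, leaving (9−j)! ways to fill the rest, and there are C(4,j) ways to pick which j.
By inclusion–exclusion, the number of valid placements is Σ_{j=0}^{4} (−1)^j C(4,j)·(9−j)!.
Computing: 362880 − 161280 + 30240 − 2880 + 120 = 229080.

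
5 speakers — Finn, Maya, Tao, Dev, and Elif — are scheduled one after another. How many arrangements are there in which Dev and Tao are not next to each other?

Of the 5! = 120 arrangements, those with Dev and Tao adjacent number 2 × 4! = 48 (treat the pair as a block with 2 internal orders).
So 120 − 48 = 72 arrangements keep them apart.

72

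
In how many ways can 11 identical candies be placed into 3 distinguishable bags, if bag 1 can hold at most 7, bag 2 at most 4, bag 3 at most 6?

Ignoring the caps, the number of non-negative solutions to x_1+…+x_3 = 11 is C(13,2) = 78.
Subtract solutions that violate a single cap (substitute x_i' = x_i − (cap_i+1)): x_1 ≥ 8 gives C(5,2) = 10; x_2 ≥ 5 gives C(8,2) = 28; x_3 ≥ 7 gives C(6,2) = 15. Together 53.
No two caps can be exceeded simultaneously, so the pair terms are all 0.
By inclusion–exclusion the count is 78 − 53 + 0 = 25.

25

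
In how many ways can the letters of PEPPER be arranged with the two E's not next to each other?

There are 6!/(3!·2!) = 60 arrangements of PEPPER in total.
Arrangements with the E's together: treat EE as one letter, giving (5)!/(3!) = 20.
Hence 60 − 20 = 40.

40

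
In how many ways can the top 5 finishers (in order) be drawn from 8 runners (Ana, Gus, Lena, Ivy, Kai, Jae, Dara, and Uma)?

This is an ordered selection of 5 from 8: P(8,5).
That gives 8 × 7 × 6 × 5 × 4 = 6720.

6720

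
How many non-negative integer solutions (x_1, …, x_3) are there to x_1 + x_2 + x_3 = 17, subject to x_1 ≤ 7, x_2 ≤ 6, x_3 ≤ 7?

Ignoring the caps, the number of non-negative solutions to x_1+…+x_3 = 17 is C(19,2) = 171.
Subtract solutions that violate a single cap (substitute x_i' = x_i − (cap_i+1)): x_1 ≥ 8 gives C(11,2) = 55; x_2 ≥ 7 gives C(12,2) = 66; x_3 ≥ 8 gives C(11,2) = 55. Together 176.
Add back pairs where two caps are both exceeded: 6 + 3 + 6 = 15.
By inclusion–exclusion the count is 171 − 176 + 15 = 10.

10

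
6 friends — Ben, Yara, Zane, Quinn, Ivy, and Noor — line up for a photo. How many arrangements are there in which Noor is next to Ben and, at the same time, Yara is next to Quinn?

96

Treat {Noor,Ben} as one block (2 orders) and {Yara,Quinn} as another (2 orders).
That leaves 4 units to arrange: 2 × 2 × 4! = 4 × 24 = 96.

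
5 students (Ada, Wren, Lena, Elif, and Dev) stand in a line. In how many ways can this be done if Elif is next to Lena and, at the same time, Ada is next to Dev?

Treat {Elif,Lena} as one block (2 orders) and {Ada,Dev} as another (2 orders).
That leaves 3 units to arrange: 2 × 2 × 3! = 4 × 6 = 24.

24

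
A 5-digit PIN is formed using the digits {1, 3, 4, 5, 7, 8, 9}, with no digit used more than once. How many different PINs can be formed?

2520

This is a permutation of 5 out of 7: P(7,5) = 7!/2!.
7 × 6 × 5 × 4 × 3 = 2520.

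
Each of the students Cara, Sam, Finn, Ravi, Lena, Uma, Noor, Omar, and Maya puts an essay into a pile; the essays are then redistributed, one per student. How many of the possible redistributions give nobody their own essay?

Count assignments avoiding every fixed point. For any j of the 9 students fixed to their own essay, the other 9−j can be arranged in (9−j)! ways.
By inclusion–exclusion this is Σ_{j=0}^{9} (−1)^j C(9,j)·(9−j)!.
Computing: 362880 − 362880 + 181440 − 60480 + 15120 − 3024 + 504 − 72 + 9 − 1 = 133496.

133496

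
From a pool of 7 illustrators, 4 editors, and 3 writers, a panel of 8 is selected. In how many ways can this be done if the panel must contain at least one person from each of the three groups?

Total 8-person selections from all 14: C(14,8) = 3003.
Selections missing a whole group: no illustrators → C(7,8) = 0; no editors → C(10,8) = 45; no writers → C(11,8) = 165.
Add back selections omitting two groups (i.e. drawn from a single group): C(7,8) + C(4,8) + C(3,8) = 0.
By inclusion–exclusion: 3003 − 210 + 0 = 2793.

2793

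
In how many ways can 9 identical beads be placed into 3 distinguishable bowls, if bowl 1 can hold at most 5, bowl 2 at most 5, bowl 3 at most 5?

25

Ignoring the caps, the number of non-negative solutions to x_1+…+x_3 = 9 is C(11,2) = 55.
Subtract solutions that violate a single cap (substitute x_i' = x_i − (cap_i+1)): x_1 ≥ 6 gives C(5,2) = 10; x_2 ≥ 6 gives C(5,2) = 10; x_3 ≥ 6 gives C(5,2) = 10. Together 30.
No two caps can be exceeded simultaneously, so the pair terms are all 0.
By inclusion–exclusion the count is 55 − 30 + 0 = 25.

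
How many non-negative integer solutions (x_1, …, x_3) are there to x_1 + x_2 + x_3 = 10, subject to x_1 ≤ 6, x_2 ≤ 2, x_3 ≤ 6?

Without the upper bounds there are C(12,2) = 66 ways to split 10 among 3 variables.
Subtract solutions that violate a single cap (substitute x_i' = x_i − (cap_i+1)): x_1 ≥ 7 gives C(5,2) = 10; x_2 ≥ 3 gives C(9,2) = 36; x_3 ≥ 7 gives C(5,2) = 10. Together 56.
Add back pairs where two caps are both exceeded: 1 + 0 + 1 = 2.
By inclusion–exclusion the count is 66 − 56 + 2 = 12.

12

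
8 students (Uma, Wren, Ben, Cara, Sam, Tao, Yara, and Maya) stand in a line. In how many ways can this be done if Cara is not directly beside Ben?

There are 8! = 40320 arrangements in all. If Cara and Ben are adjacent, merging them into one block gives 2·(7)! = 10080 arrangements.
So 40320 − 10080 = 30240 arrangements keep them apart.

30240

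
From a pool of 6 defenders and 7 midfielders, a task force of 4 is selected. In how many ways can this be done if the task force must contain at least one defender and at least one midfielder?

With no constraint there are C(13,4) = 715 possible selections.
Subtract selections that omit an entire group: no defenders → C(7,4) = 35; no midfielders → C(6,4) = 15.
Both groups omitted at once is impossible, so 715 − 50 = 665.

665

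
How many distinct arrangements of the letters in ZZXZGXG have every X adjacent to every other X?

Treat the 2 copies of X as a single block. The multiset to arrange is then {XX, G, G, Z, Z, Z}, 6 items in all.
That gives (6)!/(3!·2!) = 60 arrangements.

60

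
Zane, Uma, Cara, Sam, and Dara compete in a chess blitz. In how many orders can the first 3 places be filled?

60

There are 5 choices for 1st place, 4 for 2nd, and 3 for 3rd.
That gives 5 × 4 × 3 = 60.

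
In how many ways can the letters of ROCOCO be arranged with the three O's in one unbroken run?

Treat the 3 copies of O as a single block. The multiset to arrange is then {OOO, C, C, R}, 4 items in all.
That gives (4)!/(2!) = 12 arrangements.

12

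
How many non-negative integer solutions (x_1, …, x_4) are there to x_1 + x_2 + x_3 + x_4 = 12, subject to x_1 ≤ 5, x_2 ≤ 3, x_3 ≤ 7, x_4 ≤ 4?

86

By stars and bars, unrestricted non-negative solutions to x_1+…+x_4 = 12 number C(12+3,3) = 455.
Subtract solutions that violate a single cap (substitute x_i' = x_i − (cap_i+1)): x_1 ≥ 6 gives C(9,3) = 84; x_2 ≥ 4 gives C(11,3) = 165; x_3 ≥ 8 gives C(7,3) = 35; x_4 ≥ 5 gives C(10,3) = 120. Together 404.
Add back pairs where two caps are both exceeded: 10 + 0 + 4 + 1 + 20 + 0 = 35.
By inclusion–exclusion the count is 455 − 404 + 35 = 86.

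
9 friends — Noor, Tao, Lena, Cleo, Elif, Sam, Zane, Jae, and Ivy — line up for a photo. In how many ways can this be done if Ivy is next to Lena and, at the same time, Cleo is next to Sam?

Treat {Ivy,Lena} as one block (2 orders) and {Cleo,Sam} as another (2 orders).
That leaves 7 units to arrange: 2 × 2 × 7! = 4 × 5040 = 20160.

20160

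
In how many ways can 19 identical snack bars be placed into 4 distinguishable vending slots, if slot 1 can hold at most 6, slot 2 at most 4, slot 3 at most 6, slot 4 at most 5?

By stars and bars, unrestricted non-negative solutions to x_1+…+x_4 = 19 number C(19+3,3) = 1540.
Subtract solutions that violate a single cap (substitute x_i' = x_i − (cap_i+1)): x_1 ≥ 7 gives C(15,3) = 455; x_2 ≥ 5 gives C(17,3) = 680; x_3 ≥ 7 gives C(15,3) = 455; x_4 ≥ 6 gives C(16,3) = 560. Together 2150.
Add back pairs where two caps are both exceeded: 120 + 56 + 84 + 120 + 165 + 84 = 629.
Subtract triples: 1 + 4 + 0 + 4 = 9.
By inclusion–exclusion the count is 1540 − 2150 + 629 − 9 = 10.

10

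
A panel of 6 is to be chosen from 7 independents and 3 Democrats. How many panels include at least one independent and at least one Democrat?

203

Total 6-person selections from all 10: C(10,6) = 210.
Selections missing a whole group: no independents → C(3,6) = 0; no Democrats → C(7,6) = 7.
Both groups omitted at once is impossible, so 210 − 7 = 203.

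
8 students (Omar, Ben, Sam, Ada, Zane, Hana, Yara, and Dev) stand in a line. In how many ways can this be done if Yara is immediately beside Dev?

10080

Glue Yara and Dev into one block (2 internal orders), leaving 7 units to arrange in a row.
So the count is 2·(7)! = 10080.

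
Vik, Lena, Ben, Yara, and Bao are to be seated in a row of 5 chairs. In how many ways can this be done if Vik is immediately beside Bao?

48

Treat {Vik, Bao} as a single unit. There are 4 units to order, and the pair itself can be ordered 2 ways.
So the count is 2·(4)! = 48.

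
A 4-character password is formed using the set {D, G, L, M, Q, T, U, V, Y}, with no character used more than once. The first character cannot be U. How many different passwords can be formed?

The first character has 9−1 = 8 choices (anything except U).
The remaining 3 characters are filled from the other 8 symbols without repetition: 8 × 7 × 6 = 336.
Total: 8 × 336 = 2688.

2688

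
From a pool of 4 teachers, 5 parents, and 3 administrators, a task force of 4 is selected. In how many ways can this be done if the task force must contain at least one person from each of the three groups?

Total 4-person selections from all 12: C(12,4) = 495.
Selections missing a whole group: no teachers → C(8,4) = 70; no parents → C(7,4) = 35; no administrators → C(9,4) = 126.
Add back selections omitting two groups (i.e. drawn from a single group): C(4,4) + C(5,4) + C(3,4) = 6.
By inclusion–exclusion: 495 − 231 + 6 = 270.

270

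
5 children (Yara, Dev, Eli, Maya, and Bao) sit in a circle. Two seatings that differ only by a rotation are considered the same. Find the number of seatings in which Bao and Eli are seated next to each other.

12

Glue Bao and Eli into a block (2 internal orders). Seating 4 units around a circle gives (3)! arrangements.
So 2 × (3)! = 2 × 6 = 12.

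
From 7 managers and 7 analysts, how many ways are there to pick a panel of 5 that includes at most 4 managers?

Split by how many managers are chosen (0 through 4).
Sum: C(7,0)·C(7,5) + C(7,1)·C(7,4) + C(7,2)·C(7,3) + C(7,3)·C(7,2) + C(7,4)·C(7,1) = 21 + 245 + 735 + 735 + 245 = 1981.

1981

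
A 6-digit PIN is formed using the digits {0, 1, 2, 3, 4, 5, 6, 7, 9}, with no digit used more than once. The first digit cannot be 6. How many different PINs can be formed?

The first digit has 9−1 = 8 choices (anything except 6).
The remaining 5 digits are filled from the other 8 symbols without repetition: 8 × 7 × 6 × 5 × 4 = 6720.
Total: 8 × 6720 = 53760.

53760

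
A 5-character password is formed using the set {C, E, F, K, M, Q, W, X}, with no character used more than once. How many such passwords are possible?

6720

This is a permutation of 5 out of 8: P(8,5) = 8!/3!.
That product is 8 × 7 × 6 × 5 × 4 = 6720.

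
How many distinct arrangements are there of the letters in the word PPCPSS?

Letter multiplicities in PPCPSS: C×1, P×3, S×2.
So there are 6! / (3!·2!) = 60 distinguishable arrangements.

60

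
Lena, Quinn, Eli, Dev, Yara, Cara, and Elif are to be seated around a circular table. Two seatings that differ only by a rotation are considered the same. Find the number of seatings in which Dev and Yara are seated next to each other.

Glue Dev and Yara into a block (2 internal orders). Seating 6 units around a circle gives (5)! arrangements.
So 2 × (5)! = 2 × 120 = 240.

240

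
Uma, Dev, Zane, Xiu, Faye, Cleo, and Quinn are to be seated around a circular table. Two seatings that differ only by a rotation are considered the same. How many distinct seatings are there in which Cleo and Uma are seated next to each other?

Treat {Cleo, Uma} as one unit (2 internal orders) and seat the resulting 6 units around the table: (5)! circular arrangements.
So 2 × (5)! = 2 × 120 = 240.

240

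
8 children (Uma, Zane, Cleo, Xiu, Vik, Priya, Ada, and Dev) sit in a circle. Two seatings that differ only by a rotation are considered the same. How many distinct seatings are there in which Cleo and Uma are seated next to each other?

1440

Glue Cleo and Uma into a block (2 internal orders). Seating 7 units around a circle gives (6)! arrangements.
So 2 × (6)! = 2 × 720 = 1440.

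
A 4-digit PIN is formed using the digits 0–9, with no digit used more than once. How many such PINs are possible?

This is a permutation of 4 out of 10: P(10,4) = 10!/6!.
10 × 9 × 8 × 7 = 5040.

5040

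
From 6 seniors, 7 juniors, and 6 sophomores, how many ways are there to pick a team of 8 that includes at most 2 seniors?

37323

Split by how many seniors are chosen (0 through 2).
Sum: C(6,0)·C(13,8) + C(6,1)·C(13,7) + C(6,2)·C(13,6) = 1287 + 10296 + 25740 = 37323.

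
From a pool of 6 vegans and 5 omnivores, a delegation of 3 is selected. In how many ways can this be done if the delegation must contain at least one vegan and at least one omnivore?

With no constraint there are C(11,3) = 165 possible selections.
Subtract selections that omit an entire group: no vegans → C(5,3) = 10; no omnivores → C(6,3) = 20.
Both groups omitted at once is impossible, so 165 − 30 = 135.

135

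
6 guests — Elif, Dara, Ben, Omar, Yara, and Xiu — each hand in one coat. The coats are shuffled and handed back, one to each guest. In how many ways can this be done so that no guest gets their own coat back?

265

Let Aᵢ be the assignments in which guest i gets their own coat. We want the size of the complement of A₁∪…∪A_6.
By inclusion–exclusion this is Σ_{j=0}^{6} (−1)^j C(6,j)·(6−j)!.
Computing: 720 − 720 + 360 − 120 + 30 − 6 + 1 = 265.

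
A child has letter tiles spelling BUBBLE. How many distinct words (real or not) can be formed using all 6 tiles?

120

The 6 letters of BUBBLE have repeats: B appearing 3 times.
So there are 6! / (3!) = 120 distinguishable arrangements.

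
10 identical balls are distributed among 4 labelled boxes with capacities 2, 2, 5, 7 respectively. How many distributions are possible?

44

Without the upper bounds there are C(13,3) = 286 ways to split 10 among 4 boxes.
Subtract solutions that violate a single cap (substitute x_i' = x_i − (cap_i+1)): x_1 ≥ 3 gives C(10,3) = 120; x_2 ≥ 3 gives C(10,3) = 120; x_3 ≥ 6 gives C(7,3) = 35; x_4 ≥ 8 gives C(5,3) = 10. Together 285.
Add back pairs where two caps are both exceeded: 35 + 4 + 0 + 4 + 0 + 0 = 43.
By inclusion–exclusion the count is 286 − 285 + 43 = 44.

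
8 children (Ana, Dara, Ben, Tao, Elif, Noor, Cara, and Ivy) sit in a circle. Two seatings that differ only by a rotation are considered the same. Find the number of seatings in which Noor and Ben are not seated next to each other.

3600

Without the restriction there are (7)! = 5040 seatings.
Seatings with Noor beside Ben: treat them as a block with 2 internal orders, giving 2 × (6)! = 1440.
Subtracting, 5040 − 1440 = 3600.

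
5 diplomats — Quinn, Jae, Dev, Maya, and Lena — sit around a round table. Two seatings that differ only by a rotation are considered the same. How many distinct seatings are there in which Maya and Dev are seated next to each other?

Glue Maya and Dev into a block (2 internal orders). Seating 4 units around a circle gives (3)! arrangements.
So 2 × (3)! = 2 × 6 = 12.

12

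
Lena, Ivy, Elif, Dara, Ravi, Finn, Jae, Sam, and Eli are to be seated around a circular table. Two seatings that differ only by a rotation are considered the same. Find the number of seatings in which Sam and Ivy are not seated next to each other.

30240

Without the restriction there are (8)! = 40320 seatings.
Those with Sam next to Ivy: fuse the pair into one unit and seat 8 units around a circle — 2·(7)! = 10080.
Subtracting, 40320 − 10080 = 30240.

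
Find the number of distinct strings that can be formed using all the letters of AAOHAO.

AAOHAO has 6 letters with A appearing 3 times and O appearing twice.
The number of distinct arrangements is 6!/(3!·2!) = 720/12 = 60.

60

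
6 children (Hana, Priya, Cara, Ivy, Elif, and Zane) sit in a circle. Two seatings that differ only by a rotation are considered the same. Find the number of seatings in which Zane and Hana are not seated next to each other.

Without the restriction there are (5)! = 120 seatings.
Those with Zane next to Hana: fuse the pair into one unit and seat 5 units around a circle — 2·(4)! = 48.
Subtracting, 120 − 48 = 72.

72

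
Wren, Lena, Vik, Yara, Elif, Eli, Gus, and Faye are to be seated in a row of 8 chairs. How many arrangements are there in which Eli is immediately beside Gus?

Place the 6 others and the Eli-Gus pair as 7 objects in a line; the pair has 2 internal arrangements.
So the count is 2·(7)! = 10080.

10080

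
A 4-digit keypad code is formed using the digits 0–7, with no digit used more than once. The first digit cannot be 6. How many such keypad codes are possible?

The first digit has 8−1 = 7 choices (anything except 6).
The remaining 3 digits are filled from the other 7 symbols without repetition: 7 × 6 × 5 = 210.
Total: 7 × 210 = 1470.

1470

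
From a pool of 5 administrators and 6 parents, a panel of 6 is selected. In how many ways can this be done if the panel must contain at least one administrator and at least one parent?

Unrestricted: C(11,6) = 462 ways to pick any 6 of the 11.
Subtract selections that omit an entire group: no administrators → C(6,6) = 1; no parents → C(5,6) = 0.
Both groups omitted at once is impossible, so 462 − 1 = 461.

461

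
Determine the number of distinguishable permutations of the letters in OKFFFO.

60

Letter multiplicities in OKFFFO: F×3, K×1, O×2.
So there are 6! / (3!·2!) = 60 distinguishable arrangements.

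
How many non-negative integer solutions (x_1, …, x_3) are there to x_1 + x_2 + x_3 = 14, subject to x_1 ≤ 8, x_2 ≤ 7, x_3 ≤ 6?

By stars and bars, unrestricted non-negative solutions to x_1+…+x_3 = 14 number C(14+2,2) = 120.
Subtract solutions that violate a single cap (substitute x_i' = x_i − (cap_i+1)): x_1 ≥ 9 gives C(7,2) = 21; x_2 ≥ 8 gives C(8,2) = 28; x_3 ≥ 7 gives C(9,2) = 36. Together 85.
No two caps can be exceeded simultaneously, so the pair terms are all 0.
By inclusion–exclusion the count is 120 − 85 + 0 = 35.

35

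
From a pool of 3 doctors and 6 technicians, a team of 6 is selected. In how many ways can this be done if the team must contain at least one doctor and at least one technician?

With no constraint there are C(9,6) = 84 possible selections.
Selections missing a whole group: no doctors → C(6,6) = 1; no technicians → C(3,6) = 0.
Both groups omitted at once is impossible, so 84 − 1 = 83.

83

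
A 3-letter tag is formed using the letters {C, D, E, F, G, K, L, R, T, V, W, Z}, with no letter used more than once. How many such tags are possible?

1320

With no repetition, fill the 3 letters in order: 12 choices, then 11, down to 10.
12 × 11 × 10 = 1320.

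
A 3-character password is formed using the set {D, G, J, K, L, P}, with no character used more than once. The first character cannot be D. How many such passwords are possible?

100

The first character has 6−1 = 5 choices (anything except D).
The remaining 2 characters are filled from the other 5 symbols without repetition: 5 × 4 = 20.
Total: 5 × 20 = 100.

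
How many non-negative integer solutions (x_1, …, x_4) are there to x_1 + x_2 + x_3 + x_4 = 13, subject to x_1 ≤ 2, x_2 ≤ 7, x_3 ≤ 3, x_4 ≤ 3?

Ignoring the caps, the number of non-negative solutions to x_1+…+x_4 = 13 is C(16,3) = 560.
Subtract solutions that violate a single cap (substitute x_i' = x_i − (cap_i+1)): x_1 ≥ 3 gives C(13,3) = 286; x_2 ≥ 8 gives C(8,3) = 56; x_3 ≥ 4 gives C(12,3) = 220; x_4 ≥ 4 gives C(12,3) = 220. Together 782.
Add back pairs where two caps are both exceeded: 10 + 84 + 84 + 4 + 4 + 56 = 242.
Subtract triples: 0 + 0 + 10 + 0 = 10.
By inclusion–exclusion the count is 560 − 782 + 242 − 10 = 10.

10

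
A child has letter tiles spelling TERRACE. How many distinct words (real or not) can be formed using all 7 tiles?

TERRACE has 7 letters with E appearing twice and R appearing twice.
So there are 7! / (2!·2!) = 1260 distinguishable arrangements.

1260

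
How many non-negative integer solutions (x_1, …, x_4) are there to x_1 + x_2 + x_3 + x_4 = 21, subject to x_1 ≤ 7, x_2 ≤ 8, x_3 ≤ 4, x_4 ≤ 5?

20

By stars and bars, unrestricted non-negative solutions to x_1+…+x_4 = 21 number C(21+3,3) = 2024.
Subtract solutions that violate a single cap (substitute x_i' = x_i − (cap_i+1)): x_1 ≥ 8 gives C(16,3) = 560; x_2 ≥ 9 gives C(15,3) = 455; x_3 ≥ 5 gives C(19,3) = 969; x_4 ≥ 6 gives C(18,3) = 816. Together 2800.
Add back pairs where two caps are both exceeded: 35 + 165 + 120 + 120 + 84 + 286 = 810.
Subtract triples: 0 + 0 + 10 + 4 = 14.
By inclusion–exclusion the count is 2024 − 2800 + 810 − 14 = 20.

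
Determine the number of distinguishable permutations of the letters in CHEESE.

The 6 letters of CHEESE have repeats: E appearing 3 times.
The number of distinct arrangements is 6!/(3!) = 720/6 = 120.

120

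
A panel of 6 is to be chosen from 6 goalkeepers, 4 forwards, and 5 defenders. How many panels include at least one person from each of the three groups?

Unrestricted: C(15,6) = 5005 ways to pick any 6 of the 15.
Selections missing a whole group: no goalkeepers → C(9,6) = 84; no forwards → C(11,6) = 462; no defenders → C(10,6) = 210.
Add back selections omitting two groups (i.e. drawn from a single group): C(6,6) + C(4,6) + C(5,6) = 1.
By inclusion–exclusion: 5005 − 756 + 1 = 4250.

4250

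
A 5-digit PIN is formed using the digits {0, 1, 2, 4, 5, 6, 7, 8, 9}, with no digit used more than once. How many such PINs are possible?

15120

With no repetition, fill the 5 digits in order: 9 choices, then 8, down to 5.
9 × 8 × 7 × 6 × 5 = 15120.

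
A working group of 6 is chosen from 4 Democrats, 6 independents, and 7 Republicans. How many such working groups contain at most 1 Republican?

Split by how many Republicans are chosen (0 through 1).
Sum: C(7,0)·C(10,6) + C(7,1)·C(10,5) = 210 + 1764 = 1974.

1974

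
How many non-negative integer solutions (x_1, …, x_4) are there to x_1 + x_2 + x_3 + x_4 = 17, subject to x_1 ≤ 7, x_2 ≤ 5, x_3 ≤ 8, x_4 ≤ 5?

Without the upper bounds there are C(20,3) = 1140 ways to split 17 among 4 variables.
Subtract solutions that violate a single cap (substitute x_i' = x_i − (cap_i+1)): x_1 ≥ 8 gives C(12,3) = 220; x_2 ≥ 6 gives C(14,3) = 364; x_3 ≥ 9 gives C(11,3) = 165; x_4 ≥ 6 gives C(14,3) = 364. Together 1113.
Add back pairs where two caps are both exceeded: 20 + 1 + 20 + 10 + 56 + 10 = 117.
By inclusion–exclusion the count is 1140 − 1113 + 117 = 144.

144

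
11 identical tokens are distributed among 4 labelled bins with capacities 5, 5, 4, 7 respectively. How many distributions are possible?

Without the upper bounds there are C(14,3) = 364 ways to split 11 among 4 bins.
Subtract solutions that violate a single cap (substitute x_i' = x_i − (cap_i+1)): x_1 ≥ 6 gives C(8,3) = 56; x_2 ≥ 6 gives C(8,3) = 56; x_3 ≥ 5 gives C(9,3) = 84; x_4 ≥ 8 gives C(6,3) = 20. Together 216.
Add back pairs where two caps are both exceeded: 0 + 1 + 0 + 1 + 0 + 0 = 2.
By inclusion–exclusion the count is 364 − 216 + 2 = 150.

150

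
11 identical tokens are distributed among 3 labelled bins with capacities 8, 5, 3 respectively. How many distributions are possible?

By stars and bars, unrestricted non-negative solutions to x_1+…+x_3 = 11 number C(11+2,2) = 78.
Subtract solutions that violate a single cap (substitute x_i' = x_i − (cap_i+1)): x_1 ≥ 9 gives C(4,2) = 6; x_2 ≥ 6 gives C(7,2) = 21; x_3 ≥ 4 gives C(9,2) = 36. Together 63.
Add back pairs where two caps are both exceeded: 0 + 0 + 3 = 3.
By inclusion–exclusion the count is 78 − 63 + 3 = 18.

18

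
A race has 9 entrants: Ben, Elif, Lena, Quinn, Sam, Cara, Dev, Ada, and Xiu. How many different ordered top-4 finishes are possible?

This is an ordered selection of 4 from 9: P(9,4).
That gives 9 × 8 × 7 × 6 = 3024.

3024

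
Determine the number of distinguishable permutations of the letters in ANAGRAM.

840

The 7 letters of ANAGRAM have repeats: A appearing 3 times.
Dividing 7! = 5040 by 3! = 6 for the repeated letters gives 840.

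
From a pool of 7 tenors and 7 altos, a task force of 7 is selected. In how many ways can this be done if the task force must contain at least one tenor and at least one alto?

With no constraint there are C(14,7) = 3432 possible selections.
Subtract selections that omit an entire group: no tenors → C(7,7) = 1; no altos → C(7,7) = 1.
Both groups omitted at once is impossible, so 3432 − 2 = 3430.

3430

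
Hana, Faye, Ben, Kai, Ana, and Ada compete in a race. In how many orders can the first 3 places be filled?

This is an ordered selection of 3 from 6: P(6,3).
That gives 6 × 5 × 4 = 120.

120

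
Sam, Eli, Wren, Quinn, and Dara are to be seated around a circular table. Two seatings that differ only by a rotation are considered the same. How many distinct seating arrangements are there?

24

Fix one person's seat to break rotational symmetry; the remaining 4 people can be arranged in (4)! = 24 ways.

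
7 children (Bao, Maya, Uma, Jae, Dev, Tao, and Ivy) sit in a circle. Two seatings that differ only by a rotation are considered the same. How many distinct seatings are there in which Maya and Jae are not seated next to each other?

Without the restriction there are (6)! = 720 seatings.
Seatings with Maya beside Jae: treat them as a block with 2 internal orders, giving 2 × (5)! = 240.
Subtracting, 720 − 240 = 480.

480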